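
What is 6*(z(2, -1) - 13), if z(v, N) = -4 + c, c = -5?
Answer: -132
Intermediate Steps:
z(v, N) = -9 (z(v, N) = -4 - 5 = -9)
6*(z(2, -1) - 13) = 6*(-9 - 13) = 6*(-22) = -132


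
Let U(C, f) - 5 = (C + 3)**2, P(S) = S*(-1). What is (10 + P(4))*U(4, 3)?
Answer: 324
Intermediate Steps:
P(S) = -S
U(C, f) = 5 + (3 + C)**2 (U(C, f) = 5 + (C + 3)**2 = 5 + (3 + C)**2)
(10 + P(4))*U(4, 3) = (10 - 1*4)*(5 + (3 + 4)**2) = (10 - 4)*(5 + 7**2) = 6*(5 + 49) = 6*54 = 324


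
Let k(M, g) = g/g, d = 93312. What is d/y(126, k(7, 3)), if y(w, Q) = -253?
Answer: -93312/253 ≈ -368.82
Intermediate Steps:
k(M, g) = 1
d/y(126, k(7, 3)) = 93312/(-253) = 93312*(-1/253) = -93312/253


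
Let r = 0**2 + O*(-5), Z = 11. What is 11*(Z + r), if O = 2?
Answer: 11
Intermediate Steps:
r = -10 (r = 0**2 + 2*(-5) = 0 - 10 = -10)
11*(Z + r) = 11*(11 - 10) = 11*1 = 11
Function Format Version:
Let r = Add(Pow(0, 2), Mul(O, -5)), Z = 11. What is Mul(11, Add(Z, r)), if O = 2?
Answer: 11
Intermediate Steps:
r = -10 (r = Add(Pow(0, 2), Mul(2, -5)) = Add(0, -10) = -10)
Mul(11, Add(Z, r)) = Mul(11, Add(11, -10)) = Mul(11, 1) = 11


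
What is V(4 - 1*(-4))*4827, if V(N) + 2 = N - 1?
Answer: 24135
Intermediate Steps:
V(N) = -3 + N (V(N) = -2 + (N - 1) = -2 + (-1 + N) = -3 + N)
V(4 - 1*(-4))*4827 = (-3 + (4 - 1*(-4)))*4827 = (-3 + (4 + 4))*4827 = (-3 + 8)*4827 = 5*4827 = 24135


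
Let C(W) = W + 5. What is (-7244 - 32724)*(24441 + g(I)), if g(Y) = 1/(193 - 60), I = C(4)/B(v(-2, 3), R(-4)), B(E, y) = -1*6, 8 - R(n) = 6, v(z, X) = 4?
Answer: -129922139072/133 ≈ -9.7686e+8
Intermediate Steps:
R(n) = 2 (R(n) = 8 - 1*6 = 8 - 6 = 2)
B(E, y) = -6
C(W) = 5 + W
I = -3/2 (I = (5 + 4)/(-6) = 9*(-⅙) = -3/2 ≈ -1.5000)
g(Y) = 1/133
(-7244 - 32724)*(24441 + g(I)) = (-7244 - 32724)*(24441 + 1/133) = -39968*3250654/133 = -129922139072/133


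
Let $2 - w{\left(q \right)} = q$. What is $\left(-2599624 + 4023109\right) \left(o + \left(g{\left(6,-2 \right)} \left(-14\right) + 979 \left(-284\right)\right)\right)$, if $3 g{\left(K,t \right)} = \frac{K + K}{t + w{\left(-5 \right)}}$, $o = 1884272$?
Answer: $2286436909428$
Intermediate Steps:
$w{\left(q \right)} = 2 - q$
$g{\left(K,t \right)} = \frac{2 K}{3 \left(7 + t\right)}$ ($g{\left(K,t \right)} = \frac{\left(K + K\right) \frac{1}{t + \left(2 - -5\right)}}{3} = \frac{2 K \frac{1}{t + \left(2 + 5\right)}}{3} = \frac{2 K \frac{1}{t + 7}}{3} = \frac{2 K \frac{1}{7 + t}}{3} = \frac{2 K}{3 \left(7 + t\right)}$)
$\left(-2599624 + 4023109\right) \left(o + \left(g{\left(6,-2 \right)} \left(-14\right) + 979 \left(-284\right)\right)\right) = \left(-2599624 + 4023109\right) \left(1884272 + \left(\frac{2}{3} \cdot 6 \frac{1}{7 - 2} \left(-14\right) + 979 \left(-284\right)\right)\right) = 1423485 \left(1884272 - \left(278036 - \frac{2}{3} \cdot 6 \cdot \frac{1}{5} \left(-14\right)\right)\right) = 1423485 \left(1884272 + \left(\frac{4}{5} \left(-14\right) - 278036\right)\right) = 1423485 \left(1884272 - \frac{1390236}{5}\right) = 1423485 \cdot \frac{8031124}{5} = 2286436909428$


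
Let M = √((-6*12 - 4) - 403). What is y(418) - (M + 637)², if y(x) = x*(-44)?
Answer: -423682 - 1274*I*√479 ≈ -4.2368e+5 - 27883.0*I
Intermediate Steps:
y(x) = -44*x
M = I*√479 (M = √((-72 - 4) - 403) = √(-76 - 403) = √(-479) = I*√479 ≈ 21.886*I)
y(418) - (M + 637)² = -44*418 - (I*√479 + 637)² = -18392 - (637 + I*√479)²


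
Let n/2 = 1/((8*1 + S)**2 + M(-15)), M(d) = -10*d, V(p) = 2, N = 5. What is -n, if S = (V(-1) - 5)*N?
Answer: -2/199 ≈ -0.010050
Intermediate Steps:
S = -15 (S = (2 - 5)*5 = -3*5 = -15)
n = 2/199 (n = 2/((8*1 - 15)**2 - 10*(-15)) = 2/((8 - 15)**2 + 150) = 2/((-7)**2 + 150) = 2/(49 + 150) = 2/199 ≈ 0.010050)
-n = -1*2/199 = -2/199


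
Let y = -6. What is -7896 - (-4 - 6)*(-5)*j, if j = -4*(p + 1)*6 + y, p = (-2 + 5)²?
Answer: 4404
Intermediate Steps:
p = 9 (p = 3² = 9)
j = -246 (j = -4*(9 + 1)*6 - 6 = -40*6 - 6 = -4*60 - 6 = -240 - 6 = -246)
-7896 - (-4 - 6)*(-5)*j = -7896 - (-4 - 6)*(-5)*(-246) = -7896 - (-10*(-5))*(-246) = -7896 - 50*(-246) = -7896 - 1*(-12300) = -7896 + 12300 = 4404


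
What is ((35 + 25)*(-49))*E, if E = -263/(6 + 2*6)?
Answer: 128870/3 ≈ 42957.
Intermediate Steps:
E = -263/18 (E = -263/(6 + 12) = -263/18 ≈ -14.611)
((35 + 25)*(-49))*E = ((35 + 25)*(-49))*(-263/18) = (60*(-49))*(-263/18) = -2940*(-263/18) = 128870/3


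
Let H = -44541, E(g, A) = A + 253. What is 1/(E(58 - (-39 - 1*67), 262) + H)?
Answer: -1/44026 ≈ -2.2714e-5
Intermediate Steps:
E(g, A) = 253 + A
1/(E(58 - (-39 - 1*67), 262) + H) = 1/((253 + 262) - 44541) = 1/(515 - 44541) = 1/(-44026) = -1/44026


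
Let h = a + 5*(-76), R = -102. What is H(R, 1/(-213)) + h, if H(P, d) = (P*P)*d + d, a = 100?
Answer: -70045/213 ≈ -328.85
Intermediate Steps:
H(P, d) = d + d*P² (H(P, d) = P²*d + d = d*P² + d = d + d*P²)
h = -280 (h = 100 + 5*(-76) = 100 - 380 = -280)
H(R, 1/(-213)) + h = (1 + (-102)²)/(-213) - 280 = -(1 + 10404)/213 - 280 = -1/213*10405 - 280 = -10405/213 - 280 = -70045/213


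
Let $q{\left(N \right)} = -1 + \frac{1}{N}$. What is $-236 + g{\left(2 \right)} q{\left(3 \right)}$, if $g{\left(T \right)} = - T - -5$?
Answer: $-238$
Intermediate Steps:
$g{\left(T \right)} = 5 - T$ ($g{\left(T \right)} = - T + 5 = 5 - T$)
$-236 + g{\left(2 \right)} q{\left(3 \right)} = -236 + \left(5 - 2\right) \frac{1 - 3}{3} = -236 + 3 \cdot \frac{1}{3} \left(-2\right) = -236 + 3 \left(- \frac{2}{3}\right) = -236 - 2 = -238$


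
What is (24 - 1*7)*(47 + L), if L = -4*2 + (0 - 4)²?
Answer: 935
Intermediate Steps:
L = 8 (L = -8 + (-4)² = -8 + 16 = 8)
(24 - 1*7)*(47 + L) = (24 - 1*7)*(47 + 8) = (24 - 7)*55 = 17*55 = 935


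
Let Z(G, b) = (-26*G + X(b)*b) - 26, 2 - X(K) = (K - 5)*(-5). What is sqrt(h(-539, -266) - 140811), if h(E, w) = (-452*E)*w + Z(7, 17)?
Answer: I*sqrt(64945013) ≈ 8058.8*I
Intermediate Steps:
X(K) = -23 + 5*K (X(K) = 2 - (K - 5)*(-5) = 2 - (-5 + K)*(-5) = 2 - (25 - 5*K) = 2 + (-25 + 5*K) = -23 + 5*K)
Z(G, b) = -26 - 26*G + b*(-23 + 5*b) (Z(G, b) = (-26*G + (-23 + 5*b)*b) - 26 = (-26*G + b*(-23 + 5*b)) - 26 = -26 - 26*G + b*(-23 + 5*b))
h(E, w) = 846 - 452*E*w (h(E, w) = (-452*E)*w + (-26 - 26*7 + 17*(-23 + 5*17)) = -452*E*w + (-26 - 182 + 17*(-23 + 85)) = -452*E*w + (-26 - 182 + 17*62) = -452*E*w + (-26 - 182 + 1054) = -452*E*w + 846 = 846 - 452*E*w)
sqrt(h(-539, -266) - 140811) = sqrt((846 - 452*(-539)*(-266)) - 140811) = sqrt((846 - 64805048) - 140811) = sqrt(-64804202 - 140811) = sqrt(-64945013) = I*sqrt(64945013)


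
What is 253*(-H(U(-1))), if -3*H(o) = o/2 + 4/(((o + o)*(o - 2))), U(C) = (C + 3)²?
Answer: 759/4 ≈ 189.75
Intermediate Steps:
U(C) = (3 + C)²
H(o) = -o/6 - 2/(3*o*(-2 + o)) (H(o) = -(o/2 + 4/(((o + o)*(o - 2))))/3 = -(o*(½) + 4/(((2*o)*(-2 + o))))/3 = -(o/2 + 4/((2*o*(-2 + o))))/3 = -(o/2 + 4*(1/(2*o*(-2 + o))))/3 = -(o/2 + 2/(o*(-2 + o)))/3 = -o/6 - 2/(3*o*(-2 + o)))
253*(-H(U(-1))) = 253*(-(-4 - ((3 - 1)²)³ + 2*((3 - 1)²)²)/(6*((3 - 1)²)*(-2 + (3 - 1)²))) = 253*(-(-4 - (2²)³ + 2*(2²)²)/(6*(2²)*(-2 + 2²))) = 253*(-(-4 - 1*4³ + 2*4²)/(6*4*(-2 + 4))) = 253*(-(-4 - 1*64 + 2*16)/(6*4*2)) = 253*(-(-4 - 64 + 32)/(6*4*2)) = 253*(-(-36)/(6*4*2)) = 253*(-1*(-¾)) = 253*(¾) = 759/4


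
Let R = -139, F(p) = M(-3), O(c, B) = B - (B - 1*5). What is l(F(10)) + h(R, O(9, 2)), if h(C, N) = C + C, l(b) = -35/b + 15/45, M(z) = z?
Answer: -266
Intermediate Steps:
O(c, B) = 5 (O(c, B) = B - (B - 5) = B - (-5 + B) = B + (5 - B) = 5)
F(p) = -3
l(b) = ⅓ - 35/b (l(b) = -35/b + 15*(1/45) = -35/b + ⅓ = ⅓ - 35/b)
h(C, N) = 2*C
l(F(10)) + h(R, O(9, 2)) = (⅓)*(-105 - 3)/(-3) + 2*(-139) = (⅓)*(-⅓)*(-108) - 278 = 12 - 278 = -266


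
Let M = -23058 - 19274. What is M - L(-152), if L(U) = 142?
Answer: -42474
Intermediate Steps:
M = -42332
M - L(-152) = -42332 - 1*142 = -42332 - 142 = -42474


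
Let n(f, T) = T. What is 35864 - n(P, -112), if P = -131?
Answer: 35976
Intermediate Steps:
35864 - n(P, -112) = 35864 - 1*(-112) = 35864 + 112 = 35976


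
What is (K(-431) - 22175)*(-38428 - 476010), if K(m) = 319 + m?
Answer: 11465279706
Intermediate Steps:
(K(-431) - 22175)*(-38428 - 476010) = ((319 - 431) - 22175)*(-38428 - 476010) = (-112 - 22175)*(-514438) = -22287*(-514438) = 11465279706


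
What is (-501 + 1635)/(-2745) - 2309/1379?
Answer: -877999/420595 ≈ -2.0875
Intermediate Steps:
(-501 + 1635)/(-2745) - 2309/1379 = 1134*(-1/2745) - 2309*1/1379 = -126/305 - 2309/1379 = -877999/420595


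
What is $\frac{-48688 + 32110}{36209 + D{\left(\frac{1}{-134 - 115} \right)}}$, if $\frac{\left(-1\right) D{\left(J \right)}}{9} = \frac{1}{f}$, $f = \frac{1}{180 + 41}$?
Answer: $- \frac{8289}{17110} \approx -0.48445$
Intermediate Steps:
$f = \frac{1}{221} \approx 0.0045249$
$D{\left(J \right)} = -1989$ ($D{\left(J \right)} = - 9 \frac{1}{\frac{1}{221}} = \left(-9\right) 221 = -1989$)
$\frac{-48688 + 32110}{36209 + D{\left(\frac{1}{-134 - 115} \right)}} = \frac{-48688 + 32110}{36209 - 1989} = - \frac{16578}{34220} = \left(-16578\right) \frac{1}{34220} = - \frac{8289}{17110}$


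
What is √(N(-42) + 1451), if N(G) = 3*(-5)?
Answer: 2*√359 ≈ 37.895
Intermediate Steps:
N(G) = -15
√(N(-42) + 1451) = √(-15 + 1451) = √1436 = 2*√359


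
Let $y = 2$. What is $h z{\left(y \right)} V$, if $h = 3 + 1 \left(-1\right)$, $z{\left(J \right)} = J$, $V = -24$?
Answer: $-96$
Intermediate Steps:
$h = 2$ ($h = 3 - 1 = 2$)
$h z{\left(y \right)} V = 2 \cdot 2 \left(-24\right) = 4 \left(-24\right) = -96$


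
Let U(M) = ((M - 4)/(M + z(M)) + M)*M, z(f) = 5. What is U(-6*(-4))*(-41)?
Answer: -704544/29 ≈ -24295.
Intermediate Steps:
U(M) = M*(M + (-4 + M)/(5 + M)) (U(M) = ((M - 4)/(M + 5) + M)*M = ((-4 + M)/(5 + M) + M)*M = (M + (-4 + M)/(5 + M))*M = M*(M + (-4 + M)/(5 + M)))
U(-6*(-4))*(-41) = ((-6*(-4))*(-4 + (-6*(-4))² + 6*(-6*(-4)))/(5 - 6*(-4)))*(-41) = (24*(-4 + 24² + 6*24)/(5 + 24))*(-41) = (24*(-4 + 576 + 144)/29)*(-41) = (24*(1/29)*716)*(-41) = (17184/29)*(-41) = -704544/29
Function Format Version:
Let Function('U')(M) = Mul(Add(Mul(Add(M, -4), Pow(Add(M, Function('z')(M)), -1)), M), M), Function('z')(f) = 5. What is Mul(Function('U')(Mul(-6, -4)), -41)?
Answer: Rational(-704544, 29) ≈ -24295.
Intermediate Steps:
Function('U')(M) = Mul(M, Add(M, Mul(Pow(Add(5, M), -1), Add(-4, M)))) (Function('U')(M) = Mul(Add(Mul(Add(M, -4), Pow(Add(M, 5), -1)), M), M) = Mul(Add(Mul(Add(-4, M), Pow(Add(5, M), -1)), M), M) = Mul(Add(Mul(Pow(Add(5, M), -1), Add(-4, M)), M), M) = Mul(Add(M, Mul(Pow(Add(5, M), -1), Add(-4, M))), M) = Mul(M, Add(M, Mul(Pow(Add(5, M), -1), Add(-4, M)))))
Mul(Function('U')(Mul(-6, -4)), -41) = Mul(Mul(Mul(-6, -4), Pow(Add(5, Mul(-6, -4)), -1), Add(-4, Pow(Mul(-6, -4), 2), Mul(6, Mul(-6, -4)))), -41) = Mul(Mul(24, Pow(Add(5, 24), -1), Add(-4, Pow(24, 2), Mul(6, 24))), -41) = Mul(Mul(24, Pow(29, -1), Add(-4, 576, 144)), -41) = Mul(Mul(24, Rational(1, 29), 716), -41) = Mul(Rational(17184, 29), -41) = Rational(-704544, 29)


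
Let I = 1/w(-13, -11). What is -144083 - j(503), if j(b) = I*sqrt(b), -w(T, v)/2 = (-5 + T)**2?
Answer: -144083 + sqrt(503)/648 ≈ -1.4408e+5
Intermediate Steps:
w(T, v) = -2*(-5 + T)**2
I = -1/648 (I = 1/(-2*(-5 - 13)**2) = 1/(-2*(-18)**2) = 1/(-2*324) = 1/(-648) = -1/648 ≈ -0.0015432)
j(b) = -sqrt(b)/648
-144083 - j(503) = -144083 - (-1)*sqrt(503)/648 = -144083 + sqrt(503)/648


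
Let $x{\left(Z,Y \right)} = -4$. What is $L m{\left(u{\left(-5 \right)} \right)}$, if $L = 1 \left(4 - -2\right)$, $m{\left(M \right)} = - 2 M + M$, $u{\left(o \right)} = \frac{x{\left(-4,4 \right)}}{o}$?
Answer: $- \frac{24}{5} \approx -4.8$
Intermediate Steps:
$u{\left(o \right)} = - \frac{4}{o}$
$m{\left(M \right)} = - M$
$L = 6$ ($L = 1 \left(4 + 2\right) = 1 \cdot 6 = 6$)
$L m{\left(u{\left(-5 \right)} \right)} = 6 \left(- \frac{-4}{-5}\right) = 6 \left(- \frac{\left(-4\right) \left(-1\right)}{5}\right) = 6 \left(\left(-1\right) \frac{4}{5}\right) = 6 \left(- \frac{4}{5}\right) = - \frac{24}{5}$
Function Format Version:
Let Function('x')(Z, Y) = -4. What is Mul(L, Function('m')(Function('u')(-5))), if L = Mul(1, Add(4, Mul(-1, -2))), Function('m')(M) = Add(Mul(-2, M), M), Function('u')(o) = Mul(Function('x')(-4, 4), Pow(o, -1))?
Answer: Rational(-24, 5) ≈ -4.8000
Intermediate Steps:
Function('u')(o) = Mul(-4, Pow(o, -1))
Function('m')(M) = Mul(-1, M)
L = 6 (L = Mul(1, Add(4, 2)) = Mul(1, 6) = 6)
Mul(L, Function('m')(Function('u')(-5))) = Mul(6, Mul(-1, Mul(-4, Pow(-5, -1)))) = Mul(6, Mul(-1, Mul(-4, Rational(-1, 5)))) = Mul(6, Mul(-1, Rational(4, 5))) = Mul(6, Rational(-4, 5)) = Rational(-24, 5)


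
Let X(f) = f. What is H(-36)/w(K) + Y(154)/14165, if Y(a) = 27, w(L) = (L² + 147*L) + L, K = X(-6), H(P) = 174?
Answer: -406951/2011430 ≈ -0.20232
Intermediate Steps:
K = -6
w(L) = L² + 148*L
H(-36)/w(K) + Y(154)/14165 = 174/((-6*(148 - 6))) + 27/14165 = 174/((-6*142)) + 27*(1/14165) = 174/(-852) + 27/14165 = 174*(-1/852) + 27/14165 = -29/142 + 27/14165 = -406951/2011430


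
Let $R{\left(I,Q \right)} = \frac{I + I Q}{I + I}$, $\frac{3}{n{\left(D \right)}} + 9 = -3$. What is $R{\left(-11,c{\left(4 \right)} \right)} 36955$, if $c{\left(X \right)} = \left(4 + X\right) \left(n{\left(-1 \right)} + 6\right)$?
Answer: $\frac{1736885}{2} \approx 8.6844 \cdot 10^{5}$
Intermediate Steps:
$n{\left(D \right)} = - \frac{1}{4}$ ($n{\left(D \right)} = \frac{3}{-9 - 3} = \frac{3}{-12} = 3 \left(- \frac{1}{12}\right) = - \frac{1}{4}$)
$c{\left(X \right)} = 23 + \frac{23 X}{4}$ ($c{\left(X \right)} = \left(4 + X\right) \left(- \frac{1}{4} + 6\right) = \left(4 + X\right) \frac{23}{4} = 23 + \frac{23 X}{4}$)
$R{\left(I,Q \right)} = \frac{I + I Q}{2 I}$
$R{\left(-11,c{\left(4 \right)} \right)} 36955 = \left(\frac{1}{2} + \frac{23 + \frac{23}{4} \cdot 4}{2}\right) 36955 = \left(\frac{1}{2} + \frac{23 + 23}{2}\right) 36955 = \left(\frac{1}{2} + \frac{1}{2} \cdot 46\right) 36955 = \left(\frac{1}{2} + 23\right) 36955 = \frac{47}{2} \cdot 36955 = \frac{1736885}{2}$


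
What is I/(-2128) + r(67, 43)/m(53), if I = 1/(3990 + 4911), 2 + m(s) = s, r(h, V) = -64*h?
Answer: -27073471505/322002576 ≈ -84.078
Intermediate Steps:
m(s) = -2 + s
I = 1/8901 ≈ 0.00011235
I/(-2128) + r(67, 43)/m(53) = (1/8901)/(-2128) + (-64*67)/(-2 + 53) = (1/8901)*(-1/2128) - 4288/51 = -1/18941328 - 4288*1/51 = -1/18941328 - 4288/51 = -27073471505/322002576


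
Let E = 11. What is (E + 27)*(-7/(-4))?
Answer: 133/2 ≈ 66.500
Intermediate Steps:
(E + 27)*(-7/(-4)) = (11 + 27)*(-7/(-4)) = 38*(-7*(-¼)) = 38*(7/4) = 133/2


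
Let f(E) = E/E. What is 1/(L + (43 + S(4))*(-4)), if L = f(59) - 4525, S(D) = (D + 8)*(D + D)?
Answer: -1/5080 ≈ -0.00019685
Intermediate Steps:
S(D) = 2*D*(8 + D) (S(D) = (8 + D)*(2*D) = 2*D*(8 + D))
f(E) = 1
L = -4524 (L = 1 - 4525 = -4524)
1/(L + (43 + S(4))*(-4)) = 1/(-4524 + (43 + 2*4*(8 + 4))*(-4)) = 1/(-4524 + (43 + 2*4*12)*(-4)) = 1/(-4524 + (43 + 96)*(-4)) = 1/(-4524 + 139*(-4)) = 1/(-4524 - 556) = 1/(-5080) = -1/5080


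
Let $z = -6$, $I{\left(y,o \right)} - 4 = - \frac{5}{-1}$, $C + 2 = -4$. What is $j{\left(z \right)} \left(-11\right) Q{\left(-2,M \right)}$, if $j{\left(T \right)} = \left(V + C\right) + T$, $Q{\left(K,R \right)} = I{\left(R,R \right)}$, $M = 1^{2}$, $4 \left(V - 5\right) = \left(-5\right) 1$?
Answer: $\frac{3267}{4} \approx 816.75$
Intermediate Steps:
$C = -6$ ($C = -2 - 4 = -6$)
$V = \frac{15}{4}$ ($V = 5 + \frac{\left(-5\right) 1}{4} = 5 + \frac{1}{4} \left(-5\right) = 5 - \frac{5}{4} = \frac{15}{4} \approx 3.75$)
$M = 1$
$I{\left(y,o \right)} = 9$ ($I{\left(y,o \right)} = 4 - \frac{5}{-1} = 4 - -5 = 4 + 5 = 9$)
$Q{\left(K,R \right)} = 9$
$j{\left(T \right)} = - \frac{9}{4} + T$ ($j{\left(T \right)} = \left(\frac{15}{4} - 6\right) + T = - \frac{9}{4} + T$)
$j{\left(z \right)} \left(-11\right) Q{\left(-2,M \right)} = \left(- \frac{9}{4} - 6\right) \left(-11\right) 9 = \left(- \frac{33}{4}\right) \left(-11\right) 9 = \frac{363}{4} \cdot 9 = \frac{3267}{4}$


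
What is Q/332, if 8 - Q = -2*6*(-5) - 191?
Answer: 139/332 ≈ 0.41867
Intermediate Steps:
Q = 139 (Q = 8 - (-2*6*(-5) - 191) = 8 - (-12*(-5) - 191) = 8 - (60 - 191) = 8 - 1*(-131) = 8 + 131 = 139)
Q/332 = 139/332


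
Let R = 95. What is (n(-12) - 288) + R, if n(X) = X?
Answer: -205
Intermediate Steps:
(n(-12) - 288) + R = (-12 - 288) + 95 = -300 + 95 = -205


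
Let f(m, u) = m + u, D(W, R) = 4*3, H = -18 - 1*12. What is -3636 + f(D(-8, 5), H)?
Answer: -3654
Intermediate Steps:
H = -30 (H = -18 - 12 = -30)
D(W, R) = 12
-3636 + f(D(-8, 5), H) = -3636 + (12 - 30) = -3636 - 18 = -3654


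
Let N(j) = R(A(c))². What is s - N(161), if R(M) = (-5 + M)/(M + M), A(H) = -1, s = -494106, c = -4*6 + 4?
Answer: -494115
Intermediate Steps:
c = -20 (c = -24 + 4 = -20)
R(M) = (-5 + M)/(2*M) (R(M) = (-5 + M)/((2*M)) = (-5 + M)*(1/(2*M)) = (-5 + M)/(2*M))
N(j) = 9 (N(j) = ((½)*(-5 - 1)/(-1))² = ((½)*(-1)*(-6))² = 3² = 9)
s - N(161) = -494106 - 1*9 = -494106 - 9 = -494115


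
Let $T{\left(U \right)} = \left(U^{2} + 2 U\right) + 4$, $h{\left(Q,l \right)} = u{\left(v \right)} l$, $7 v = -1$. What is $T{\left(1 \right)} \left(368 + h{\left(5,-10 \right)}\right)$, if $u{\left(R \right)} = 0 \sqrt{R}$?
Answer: $2576$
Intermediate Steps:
$v = - \frac{1}{7}$ ($v = \frac{1}{7} \left(-1\right) = - \frac{1}{7} \approx -0.14286$)
$u{\left(R \right)} = 0$
$h{\left(Q,l \right)} = 0$ ($h{\left(Q,l \right)} = 0 l = 0$)
$T{\left(U \right)} = 4 + U^{2} + 2 U$
$T{\left(1 \right)} \left(368 + h{\left(5,-10 \right)}\right) = \left(4 + 1^{2} + 2 \cdot 1\right) \left(368 + 0\right) = \left(4 + 1 + 2\right) 368 = 7 \cdot 368 = 2576$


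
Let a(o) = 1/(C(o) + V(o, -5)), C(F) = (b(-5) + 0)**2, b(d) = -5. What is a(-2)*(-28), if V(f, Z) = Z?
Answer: -7/5 ≈ -1.4000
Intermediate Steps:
C(F) = 25 (C(F) = (-5 + 0)**2 = (-5)**2 = 25)
a(o) = 1/20 (a(o) = 1/(25 - 5) = 1/20)
a(-2)*(-28) = (1/20)*(-28) = -7/5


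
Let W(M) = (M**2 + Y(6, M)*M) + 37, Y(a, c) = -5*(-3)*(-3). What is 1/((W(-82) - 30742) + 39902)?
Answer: 1/19611 ≈ 5.0992e-5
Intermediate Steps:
Y(a, c) = -45 (Y(a, c) = 15*(-3) = -45)
W(M) = 37 + M**2 - 45*M (W(M) = (M**2 - 45*M) + 37 = 37 + M**2 - 45*M)
1/((W(-82) - 30742) + 39902) = 1/(((37 + (-82)**2 - 45*(-82)) - 30742) + 39902) = 1/(((37 + 6724 + 3690) - 30742) + 39902) = 1/((10451 - 30742) + 39902) = 1/(-20291 + 39902) = 1/19611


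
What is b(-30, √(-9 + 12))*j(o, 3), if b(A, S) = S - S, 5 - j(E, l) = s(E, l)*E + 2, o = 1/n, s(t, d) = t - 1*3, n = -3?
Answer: 0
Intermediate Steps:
s(t, d) = -3 + t (s(t, d) = t - 3 = -3 + t)
o = -⅓ (o = 1/(-3) = -⅓ ≈ -0.33333)
j(E, l) = 3 - E*(-3 + E) (j(E, l) = 5 - ((-3 + E)*E + 2) = 5 - (E*(-3 + E) + 2) = 5 - (2 + E*(-3 + E)) = 5 + (-2 - E*(-3 + E)) = 3 - E*(-3 + E))
b(A, S) = 0
b(-30, √(-9 + 12))*j(o, 3) = 0*(3 - 1*(-⅓)*(-3 - ⅓)) = 0*(3 - 1*(-⅓)*(-10/3)) = 0*(3 - 10/9) = 0*(17/9) = 0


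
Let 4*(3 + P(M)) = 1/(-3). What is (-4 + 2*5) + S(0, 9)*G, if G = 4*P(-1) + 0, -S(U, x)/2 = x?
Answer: 228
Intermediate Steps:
P(M) = -37/12 (P(M) = -3 + (¼)/(-3) = -3 + (¼)*(-⅓) = -3 - 1/12 = -37/12)
S(U, x) = -2*x
G = -37/3 (G = 4*(-37/12) + 0 = -37/3 + 0 = -37/3 ≈ -12.333)
(-4 + 2*5) + S(0, 9)*G = (-4 + 2*5) - 2*9*(-37/3) = (-4 + 10) - 18*(-37/3) = 6 + 222 = 228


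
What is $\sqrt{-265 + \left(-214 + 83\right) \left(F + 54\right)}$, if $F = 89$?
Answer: $i \sqrt{18998} \approx 137.83 i$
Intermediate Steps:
$\sqrt{-265 + \left(-214 + 83\right) \left(F + 54\right)} = \sqrt{-265 + \left(-214 + 83\right) \left(89 + 54\right)} = \sqrt{-265 - 18733} = \sqrt{-18998} = i \sqrt{18998}$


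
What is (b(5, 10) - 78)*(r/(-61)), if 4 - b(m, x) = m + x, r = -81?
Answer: -7209/61 ≈ -118.18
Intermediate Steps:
b(m, x) = 4 - m - x (b(m, x) = 4 - (m + x) = 4 + (-m - x) = 4 - m - x)
(b(5, 10) - 78)*(r/(-61)) = ((4 - 1*5 - 1*10) - 78)*(-81/(-61)) = ((4 - 5 - 10) - 78)*(-81*(-1/61)) = (-11 - 78)*(81/61) = -89*81/61 = -7209/61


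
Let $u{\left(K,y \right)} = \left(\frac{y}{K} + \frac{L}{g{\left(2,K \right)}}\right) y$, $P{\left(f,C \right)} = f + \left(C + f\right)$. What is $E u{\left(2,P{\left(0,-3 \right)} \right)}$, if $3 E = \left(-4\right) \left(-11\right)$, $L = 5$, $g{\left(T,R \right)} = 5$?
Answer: $22$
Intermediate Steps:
$P{\left(f,C \right)} = C + 2 f$
$E = \frac{44}{3}$ ($E = \frac{\left(-4\right) \left(-11\right)}{3} = \frac{1}{3} \cdot 44 = \frac{44}{3} \approx 14.667$)
$u{\left(K,y \right)} = y \left(1 + \frac{y}{K}\right)$ ($u{\left(K,y \right)} = \left(\frac{y}{K} + \frac{5}{5}\right) y = \left(\frac{y}{K} + 5 \cdot \frac{1}{5}\right) y = \left(\frac{y}{K} + 1\right) y = \left(1 + \frac{y}{K}\right) y = y \left(1 + \frac{y}{K}\right)$)
$E u{\left(2,P{\left(0,-3 \right)} \right)} = \frac{44 \frac{\left(-3 + 2 \cdot 0\right) \left(2 + \left(-3 + 2 \cdot 0\right)\right)}{2}}{3} = \frac{44 \left(-3 + 0\right) \frac{1}{2} \left(2 + \left(-3 + 0\right)\right)}{3} = \frac{44 \left(\left(-3\right) \frac{1}{2} \left(2 - 3\right)\right)}{3} = \frac{44 \left(\left(-3\right) \frac{1}{2} \left(-1\right)\right)}{3} = \frac{44}{3} \cdot \frac{3}{2} = 22$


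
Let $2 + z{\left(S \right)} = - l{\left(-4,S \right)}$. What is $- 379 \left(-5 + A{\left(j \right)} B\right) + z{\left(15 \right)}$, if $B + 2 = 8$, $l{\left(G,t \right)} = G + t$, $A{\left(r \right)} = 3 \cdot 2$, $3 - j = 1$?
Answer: $-11762$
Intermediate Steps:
$j = 2$ ($j = 3 - 1 = 2$)
$A{\left(r \right)} = 6$
$B = 6$ ($B = -2 + 8 = 6$)
$z{\left(S \right)} = 2 - S$ ($z{\left(S \right)} = -2 - \left(-4 + S\right) = 2 - S$)
$- 379 \left(-5 + A{\left(j \right)} B\right) + z{\left(15 \right)} = - 379 \left(-5 + 6 \cdot 6\right) + \left(2 - 15\right) = - 379 \left(-5 + 36\right) + \left(2 - 15\right) = \left(-379\right) 31 - 13 = -11749 - 13 = -11762$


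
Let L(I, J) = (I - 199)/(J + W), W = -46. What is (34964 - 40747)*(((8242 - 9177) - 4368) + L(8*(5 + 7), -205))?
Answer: 7696883850/251 ≈ 3.0665e+7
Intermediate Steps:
L(I, J) = (-199 + I)/(-46 + J) (L(I, J) = (I - 199)/(J - 46) = (-199 + I)/(-46 + J))
(34964 - 40747)*(((8242 - 9177) - 4368) + L(8*(5 + 7), -205)) = (34964 - 40747)*(((8242 - 9177) - 4368) + (-199 + 8*(5 + 7))/(-46 - 205)) = -5783*((-935 - 4368) + (-199 + 8*12)/(-251)) = -5783*(-5303 - (-199 + 96)/251) = -5783*(-5303 - 1/251*(-103)) = -5783*(-5303 + 103/251) = -5783*(-1330950/251) = 7696883850/251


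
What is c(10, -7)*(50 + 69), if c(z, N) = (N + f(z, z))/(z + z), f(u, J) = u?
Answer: 357/20 ≈ 17.850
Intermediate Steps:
c(z, N) = (N + z)/(2*z) (c(z, N) = (N + z)/(z + z) = (N + z)/((2*z)) = (N + z)*(1/(2*z)) = (N + z)/(2*z))
c(10, -7)*(50 + 69) = ((½)*(-7 + 10)/10)*(50 + 69) = ((½)*(⅒)*3)*119 = (3/20)*119 = 357/20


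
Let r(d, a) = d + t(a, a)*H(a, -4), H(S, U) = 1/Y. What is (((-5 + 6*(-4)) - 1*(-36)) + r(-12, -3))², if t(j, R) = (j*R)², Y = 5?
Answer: 3136/25 ≈ 125.44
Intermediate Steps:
t(j, R) = R²*j² (t(j, R) = (R*j)² = R²*j²)
H(S, U) = ⅕ (H(S, U) = 1/5 = ⅕)
r(d, a) = d + a⁴/5 (r(d, a) = d + (a²*a²)*(⅕) = d + a⁴*(⅕) = d + a⁴/5)
(((-5 + 6*(-4)) - 1*(-36)) + r(-12, -3))² = (((-5 + 6*(-4)) - 1*(-36)) + (-12 + (⅕)*(-3)⁴))² = (((-5 - 24) + 36) + (-12 + (⅕)*81))² = ((-29 + 36) + (-12 + 81/5))² = (7 + 21/5)² = (56/5)² = 3136/25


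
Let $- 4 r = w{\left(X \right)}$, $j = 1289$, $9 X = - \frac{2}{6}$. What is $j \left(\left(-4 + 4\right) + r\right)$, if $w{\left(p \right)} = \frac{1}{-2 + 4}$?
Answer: $- \frac{1289}{8} \approx -161.13$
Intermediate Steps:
$X = - \frac{1}{27}$ ($X = \frac{\left(-2\right) \frac{1}{6}}{9} = \frac{1}{9} \left(- \frac{1}{3}\right) = - \frac{1}{27} \approx -0.037037$)
$w{\left(p \right)} = \frac{1}{2}$
$r = - \frac{1}{8}$ ($r = \left(- \frac{1}{4}\right) \frac{1}{2} = - \frac{1}{8} \approx -0.125$)
$j \left(\left(-4 + 4\right) + r\right) = 1289 \left(\left(-4 + 4\right) - \frac{1}{8}\right) = 1289 \left(0 - \frac{1}{8}\right) = 1289 \left(- \frac{1}{8}\right) = - \frac{1289}{8}$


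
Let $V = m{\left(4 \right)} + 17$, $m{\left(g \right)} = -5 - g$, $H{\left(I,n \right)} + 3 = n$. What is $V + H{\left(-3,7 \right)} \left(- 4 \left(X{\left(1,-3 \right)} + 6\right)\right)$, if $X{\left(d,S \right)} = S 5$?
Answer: $152$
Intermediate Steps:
$H{\left(I,n \right)} = -3 + n$
$X{\left(d,S \right)} = 5 S$
$V = 8$ ($V = \left(-5 - 4\right) + 17 = -9 + 17 = 8$)
$V + H{\left(-3,7 \right)} \left(- 4 \left(X{\left(1,-3 \right)} + 6\right)\right) = 8 + \left(-3 + 7\right) \left(- 4 \left(5 \left(-3\right) + 6\right)\right) = 8 + 4 \left(- 4 \left(-15 + 6\right)\right) = 8 + 4 \left(\left(-4\right) \left(-9\right)\right) = 8 + 4 \cdot 36 = 8 + 144 = 152$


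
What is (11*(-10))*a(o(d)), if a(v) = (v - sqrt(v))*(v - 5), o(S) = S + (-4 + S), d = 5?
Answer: -660 + 110*sqrt(6) ≈ -390.56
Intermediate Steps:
o(S) = -4 + 2*S
a(v) = (-5 + v)*(v - sqrt(v)) (a(v) = (v - sqrt(v))*(-5 + v) = (-5 + v)*(v - sqrt(v)))
(11*(-10))*a(o(d)) = (11*(-10))*((-4 + 2*5)**2 - (-4 + 2*5)**(3/2) - 5*(-4 + 2*5) + 5*sqrt(-4 + 2*5)) = -110*((-4 + 10)**2 - (-4 + 10)**(3/2) - 5*(-4 + 10) + 5*sqrt(-4 + 10)) = -110*(6**2 - 6**(3/2) - 5*6 + 5*sqrt(6)) = -110*(36 - 6*sqrt(6) - 30 + 5*sqrt(6)) = -110*(6 - sqrt(6)) = -660 + 110*sqrt(6)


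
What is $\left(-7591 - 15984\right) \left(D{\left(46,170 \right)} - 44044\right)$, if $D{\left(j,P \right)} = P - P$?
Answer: $1038337300$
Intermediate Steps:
$D{\left(j,P \right)} = 0$
$\left(-7591 - 15984\right) \left(D{\left(46,170 \right)} - 44044\right) = \left(-7591 - 15984\right) \left(0 - 44044\right) = \left(-23575\right) \left(-44044\right) = 1038337300$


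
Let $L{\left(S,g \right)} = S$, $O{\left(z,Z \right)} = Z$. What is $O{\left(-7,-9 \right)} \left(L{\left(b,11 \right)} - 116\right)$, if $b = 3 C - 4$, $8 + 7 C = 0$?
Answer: $\frac{7776}{7} \approx 1110.9$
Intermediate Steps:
$C = - \frac{8}{7}$ ($C = - \frac{8}{7} + \frac{1}{7} \cdot 0 = - \frac{8}{7} + 0 = - \frac{8}{7} \approx -1.1429$)
$b = - \frac{52}{7}$ ($b = 3 \left(- \frac{8}{7}\right) - 4 = - \frac{24}{7} - 4 = - \frac{52}{7} \approx -7.4286$)
$O{\left(-7,-9 \right)} \left(L{\left(b,11 \right)} - 116\right) = - 9 \left(- \frac{52}{7} - 116\right) = \left(-9\right) \left(- \frac{864}{7}\right) = \frac{7776}{7}$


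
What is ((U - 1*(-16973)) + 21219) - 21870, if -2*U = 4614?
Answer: 14015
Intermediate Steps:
U = -2307 (U = -½*4614 = -2307)
((U - 1*(-16973)) + 21219) - 21870 = ((-2307 - 1*(-16973)) + 21219) - 21870 = ((-2307 + 16973) + 21219) - 21870 = (14666 + 21219) - 21870 = 35885 - 21870 = 14015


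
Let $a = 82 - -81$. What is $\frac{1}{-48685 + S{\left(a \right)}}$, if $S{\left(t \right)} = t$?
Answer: $- \frac{1}{48522} \approx -2.0609 \cdot 10^{-5}$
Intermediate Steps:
$a = 163$ ($a = 82 + 81 = 163$)
$\frac{1}{-48685 + S{\left(a \right)}} = \frac{1}{-48685 + 163} = \frac{1}{-48522} = - \frac{1}{48522}$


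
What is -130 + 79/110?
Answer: -14221/110 ≈ -129.28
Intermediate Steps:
-130 + 79/110 = -14221/110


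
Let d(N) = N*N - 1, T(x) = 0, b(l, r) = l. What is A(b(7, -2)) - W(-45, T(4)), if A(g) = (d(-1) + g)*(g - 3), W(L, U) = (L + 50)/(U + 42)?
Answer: 1171/42 ≈ 27.881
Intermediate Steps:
d(N) = -1 + N² (d(N) = N² - 1 = -1 + N²)
W(L, U) = (50 + L)/(42 + U)
A(g) = g*(-3 + g) (A(g) = ((-1 + (-1)²) + g)*(g - 3) = ((-1 + 1) + g)*(-3 + g) = (0 + g)*(-3 + g) = g*(-3 + g))
A(b(7, -2)) - W(-45, T(4)) = 7*(-3 + 7) - (50 - 45)/(42 + 0) = 7*4 - 5/42 = 28 - 5/42 = 1171/42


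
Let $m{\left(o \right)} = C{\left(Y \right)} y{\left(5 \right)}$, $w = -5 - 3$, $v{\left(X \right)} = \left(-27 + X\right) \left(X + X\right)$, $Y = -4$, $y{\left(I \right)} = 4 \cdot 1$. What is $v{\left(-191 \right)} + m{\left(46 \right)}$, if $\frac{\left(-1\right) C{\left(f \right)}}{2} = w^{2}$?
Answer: $82764$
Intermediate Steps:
$y{\left(I \right)} = 4$
$v{\left(X \right)} = 2 X \left(-27 + X\right)$ ($v{\left(X \right)} = \left(-27 + X\right) 2 X = 2 X \left(-27 + X\right)$)
$w = -8$ ($w = -5 - 3 = -8$)
$C{\left(f \right)} = -128$ ($C{\left(f \right)} = - 2 \left(-8\right)^{2} = \left(-2\right) 64 = -128$)
$m{\left(o \right)} = -512$ ($m{\left(o \right)} = \left(-128\right) 4 = -512$)
$v{\left(-191 \right)} + m{\left(46 \right)} = 2 \left(-191\right) \left(-27 - 191\right) - 512 = 2 \left(-191\right) \left(-218\right) - 512 = 83276 - 512 = 82764$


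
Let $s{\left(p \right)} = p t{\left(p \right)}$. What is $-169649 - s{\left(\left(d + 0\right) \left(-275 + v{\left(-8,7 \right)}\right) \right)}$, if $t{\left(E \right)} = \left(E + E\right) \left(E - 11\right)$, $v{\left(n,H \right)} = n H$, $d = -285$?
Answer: $-1678795950231449$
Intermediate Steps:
$v{\left(n,H \right)} = H n$
$t{\left(E \right)} = 2 E \left(-11 + E\right)$
$s{\left(p \right)} = 2 p^{2} \left(-11 + p\right)$ ($s{\left(p \right)} = p 2 p \left(-11 + p\right) = 2 p^{2} \left(-11 + p\right)$)
$-169649 - s{\left(\left(d + 0\right) \left(-275 + v{\left(-8,7 \right)}\right) \right)} = -169649 - 2 \left(\left(-285 + 0\right) \left(-275 + 7 \left(-8\right)\right)\right)^{2} \left(-11 + \left(-285 + 0\right) \left(-275 + 7 \left(-8\right)\right)\right) = -169649 - 2 \left(- 285 \left(-275 - 56\right)\right)^{2} \left(-11 - 285 \left(-275 - 56\right)\right) = -169649 - 2 \left(\left(-285\right) \left(-331\right)\right)^{2} \left(-11 - -94335\right) = -169649 - 2 \cdot 94335^{2} \left(-11 + 94335\right) = -169649 - 2 \cdot 8899092225 \cdot 94324 = -169649 - 1678795950061800 = -1678795950231449$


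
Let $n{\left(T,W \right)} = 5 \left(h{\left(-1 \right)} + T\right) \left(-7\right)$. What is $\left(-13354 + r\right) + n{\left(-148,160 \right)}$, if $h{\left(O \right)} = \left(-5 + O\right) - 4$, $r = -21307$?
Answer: $-29131$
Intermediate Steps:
$h{\left(O \right)} = -9 + O$
$n{\left(T,W \right)} = 350 - 35 T$ ($n{\left(T,W \right)} = 5 \left(\left(-9 - 1\right) + T\right) \left(-7\right) = 5 \left(-10 + T\right) \left(-7\right) = \left(-50 + 5 T\right) \left(-7\right) = 350 - 35 T$)
$\left(-13354 + r\right) + n{\left(-148,160 \right)} = \left(-13354 - 21307\right) + \left(350 - -5180\right) = -34661 + \left(350 + 5180\right) = -34661 + 5530 = -29131$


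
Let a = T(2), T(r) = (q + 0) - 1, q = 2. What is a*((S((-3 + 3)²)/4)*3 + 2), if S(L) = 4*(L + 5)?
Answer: 17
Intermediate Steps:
T(r) = 1 (T(r) = (2 + 0) - 1 = 2 - 1 = 1)
S(L) = 20 + 4*L (S(L) = 4*(5 + L) = 20 + 4*L)
a = 1
a*((S((-3 + 3)²)/4)*3 + 2) = 1*(((20 + 4*(-3 + 3)²)/4)*3 + 2) = 1*(((20 + 4*0²)*(¼))*3 + 2) = 1*(((20 + 4*0)*(¼))*3 + 2) = 1*(((20 + 0)*(¼))*3 + 2) = 1*((20*(¼))*3 + 2) = 1*(5*3 + 2) = 1*(15 + 2) = 1*17 = 17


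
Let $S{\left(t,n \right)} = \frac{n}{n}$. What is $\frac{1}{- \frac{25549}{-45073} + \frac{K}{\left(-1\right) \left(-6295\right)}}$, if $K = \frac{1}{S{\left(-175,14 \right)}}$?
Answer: $\frac{283734535}{160876028} \approx 1.7637$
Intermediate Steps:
$S{\left(t,n \right)} = 1$
$K = 1$ ($K = 1^{-1} = 1$)
$\frac{1}{- \frac{25549}{-45073} + \frac{K}{\left(-1\right) \left(-6295\right)}} = \frac{1}{- \frac{25549}{-45073} + 1 \frac{1}{\left(-1\right) \left(-6295\right)}} = \frac{1}{\left(-25549\right) \left(- \frac{1}{45073}\right) + 1 \cdot \frac{1}{6295}} = \frac{1}{\frac{25549}{45073} + 1 \cdot \frac{1}{6295}} = \frac{1}{\frac{25549}{45073} + \frac{1}{6295}} = \frac{1}{\frac{160876028}{283734535}} = \frac{283734535}{160876028}$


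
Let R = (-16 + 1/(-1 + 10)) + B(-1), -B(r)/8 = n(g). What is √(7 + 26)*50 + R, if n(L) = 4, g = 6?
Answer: -431/9 + 50*√33 ≈ 239.34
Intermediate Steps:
B(r) = -32 (B(r) = -8*4 = -32)
R = -431/9 (R = (-16 + 1/(-1 + 10)) - 32 = (-16 + 1/9) - 32 = (-16 + ⅑) - 32 = -143/9 - 32 = -431/9 ≈ -47.889)
√(7 + 26)*50 + R = √(7 + 26)*50 - 431/9 = √33*50 - 431/9 = 50*√33 - 431/9 = -431/9 + 50*√33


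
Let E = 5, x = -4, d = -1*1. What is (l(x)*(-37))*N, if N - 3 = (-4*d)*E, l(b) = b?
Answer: 3404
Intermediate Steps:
d = -1
N = 23 (N = 3 - 4*(-1)*5 = 3 + 4*5 = 3 + 20 = 23)
(l(x)*(-37))*N = -4*(-37)*23 = 148*23 = 3404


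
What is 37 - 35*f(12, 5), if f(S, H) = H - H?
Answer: 37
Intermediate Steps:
f(S, H) = 0
37 - 35*f(12, 5) = 37 - 35*0 = 37 + 0 = 37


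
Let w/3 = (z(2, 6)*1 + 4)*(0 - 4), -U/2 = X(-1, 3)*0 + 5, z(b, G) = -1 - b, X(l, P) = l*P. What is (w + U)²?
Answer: 484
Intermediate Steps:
X(l, P) = P*l
U = -10 (U = -2*((3*(-1))*0 + 5) = -2*(-3*0 + 5) = -2*(0 + 5) = -2*5 = -10)
w = -12 (w = 3*(((-1 - 1*2)*1 + 4)*(0 - 4)) = 3*(((-1 - 2)*1 + 4)*(-4)) = 3*((-3*1 + 4)*(-4)) = 3*((-3 + 4)*(-4)) = 3*(1*(-4)) = 3*(-4) = -12)
(w + U)² = (-12 - 10)² = (-22)² = 484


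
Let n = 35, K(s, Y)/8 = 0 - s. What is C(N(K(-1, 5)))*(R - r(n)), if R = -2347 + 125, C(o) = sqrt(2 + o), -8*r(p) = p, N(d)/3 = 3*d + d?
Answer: -124187*sqrt(2)/8 ≈ -21953.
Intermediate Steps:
K(s, Y) = -8*s (K(s, Y) = 8*(0 - s) = 8*(-s) = -8*s)
N(d) = 12*d (N(d) = 3*(3*d + d) = 3*(4*d) = 12*d)
r(p) = -p/8
R = -2222
C(N(K(-1, 5)))*(R - r(n)) = sqrt(2 + 12*(-8*(-1)))*(-2222 - (-1)*35/8) = sqrt(2 + 12*8)*(-2222 - 1*(-35/8)) = sqrt(2 + 96)*(-2222 + 35/8) = sqrt(98)*(-17741/8) = (7*sqrt(2))*(-17741/8) = -124187*sqrt(2)/8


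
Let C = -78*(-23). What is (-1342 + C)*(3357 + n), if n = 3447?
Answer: 3075408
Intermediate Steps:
C = 1794
(-1342 + C)*(3357 + n) = (-1342 + 1794)*(3357 + 3447) = 452*6804 = 3075408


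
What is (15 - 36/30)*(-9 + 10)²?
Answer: 69/5 ≈ 13.800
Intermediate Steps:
(15 - 36/30)*(-9 + 10)² = (15 - 36*1/30)*1² = (15 - 6/5)*1 = (69/5)*1 = 69/5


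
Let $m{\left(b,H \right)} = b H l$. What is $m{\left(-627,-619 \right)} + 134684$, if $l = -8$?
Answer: $-2970220$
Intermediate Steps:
$m{\left(b,H \right)} = - 8 H b$ ($m{\left(b,H \right)} = b H \left(-8\right) = H b \left(-8\right) = - 8 H b$)
$m{\left(-627,-619 \right)} + 134684 = \left(-8\right) \left(-619\right) \left(-627\right) + 134684 = -3104904 + 134684 = -2970220$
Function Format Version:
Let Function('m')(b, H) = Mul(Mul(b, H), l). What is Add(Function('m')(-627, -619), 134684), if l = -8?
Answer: -2970220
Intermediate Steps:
Function('m')(b, H) = Mul(-8, H, b) (Function('m')(b, H) = Mul(Mul(b, H), -8) = Mul(Mul(H, b), -8) = Mul(-8, H, b))
Add(Function('m')(-627, -619), 134684) = Add(Mul(-8, -619, -627), 134684) = Add(-3104904, 134684) = -2970220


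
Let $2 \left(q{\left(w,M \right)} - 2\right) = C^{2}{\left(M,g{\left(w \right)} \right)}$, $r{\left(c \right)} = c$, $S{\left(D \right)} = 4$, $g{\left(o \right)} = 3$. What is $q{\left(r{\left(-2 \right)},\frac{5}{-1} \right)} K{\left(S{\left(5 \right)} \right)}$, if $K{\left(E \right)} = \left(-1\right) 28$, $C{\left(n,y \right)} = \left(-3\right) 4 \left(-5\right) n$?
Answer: $-1260056$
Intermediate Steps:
$C{\left(n,y \right)} = 60 n$ ($C{\left(n,y \right)} = \left(-12\right) \left(-5\right) n = 60 n$)
$q{\left(w,M \right)} = 2 + 1800 M^{2}$ ($q{\left(w,M \right)} = 2 + \frac{\left(60 M\right)^{2}}{2} = 2 + \frac{3600 M^{2}}{2} = 2 + 1800 M^{2}$)
$K{\left(E \right)} = -28$
$q{\left(r{\left(-2 \right)},\frac{5}{-1} \right)} K{\left(S{\left(5 \right)} \right)} = \left(2 + 1800 \left(\frac{5}{-1}\right)^{2}\right) \left(-28\right) = \left(2 + 1800 \left(5 \left(-1\right)\right)^{2}\right) \left(-28\right) = \left(2 + 1800 \left(-5\right)^{2}\right) \left(-28\right) = \left(2 + 1800 \cdot 25\right) \left(-28\right) = \left(2 + 45000\right) \left(-28\right) = 45002 \left(-28\right) = -1260056$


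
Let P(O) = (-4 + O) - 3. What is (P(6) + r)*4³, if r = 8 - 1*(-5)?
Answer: 768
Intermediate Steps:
r = 13 (r = 8 + 5 = 13)
P(O) = -7 + O
(P(6) + r)*4³ = ((-7 + 6) + 13)*4³ = (-1 + 13)*64 = 12*64 = 768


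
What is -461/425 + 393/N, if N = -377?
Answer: -340822/160225 ≈ -2.1271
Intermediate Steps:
-461/425 + 393/N = -461/425 + 393/(-377) = -461*1/425 + 393*(-1/377) = -461/425 - 393/377 = -340822/160225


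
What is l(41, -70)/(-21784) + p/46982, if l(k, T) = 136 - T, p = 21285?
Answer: 113498537/255863972 ≈ 0.44359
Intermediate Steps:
l(41, -70)/(-21784) + p/46982 = (136 - 1*(-70))/(-21784) + 21285/46982 = (136 + 70)*(-1/21784) + 21285*(1/46982) = 206*(-1/21784) + 21285/46982 = -103/10892 + 21285/46982 = 113498537/255863972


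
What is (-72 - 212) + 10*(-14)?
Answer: -424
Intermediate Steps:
(-72 - 212) + 10*(-14) = -284 - 140 = -424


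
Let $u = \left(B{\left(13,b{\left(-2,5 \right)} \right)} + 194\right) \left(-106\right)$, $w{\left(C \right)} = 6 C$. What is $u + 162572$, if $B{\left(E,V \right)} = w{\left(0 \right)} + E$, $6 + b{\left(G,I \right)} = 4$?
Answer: $140630$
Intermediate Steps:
$b{\left(G,I \right)} = -2$ ($b{\left(G,I \right)} = -6 + 4 = -2$)
$B{\left(E,V \right)} = E$ ($B{\left(E,V \right)} = 6 \cdot 0 + E = 0 + E = E$)
$u = -21942$ ($u = \left(13 + 194\right) \left(-106\right) = 207 \left(-106\right) = -21942$)
$u + 162572 = -21942 + 162572 = 140630$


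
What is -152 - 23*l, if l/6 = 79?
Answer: -11054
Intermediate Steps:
l = 474 (l = 6*79 = 474)
-152 - 23*l = -152 - 23*474 = -152 - 10902 = -11054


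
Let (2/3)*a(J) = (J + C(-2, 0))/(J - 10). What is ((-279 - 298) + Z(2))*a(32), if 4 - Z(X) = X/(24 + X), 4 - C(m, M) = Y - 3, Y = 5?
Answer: -189975/143 ≈ -1328.5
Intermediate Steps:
C(m, M) = 2 (C(m, M) = 4 - (5 - 3) = 4 - 1*2 = 4 - 2 = 2)
a(J) = 3*(2 + J)/(2*(-10 + J)) (a(J) = 3*((J + 2)/(J - 10))/2 = 3*((2 + J)/(-10 + J))/2 = 3*(2 + J)/(2*(-10 + J)))
Z(X) = 4 - X/(24 + X)
((-279 - 298) + Z(2))*a(32) = ((-279 - 298) + 3*(32 + 2)/(24 + 2))*(3*(2 + 32)/(2*(-10 + 32))) = (-577 + 3*34/26)*((3/2)*34/22) = (-577 + 3*(1/26)*34)*((3/2)*(1/22)*34) = (-577 + 51/13)*(51/22) = -7450/13*51/22 = -189975/143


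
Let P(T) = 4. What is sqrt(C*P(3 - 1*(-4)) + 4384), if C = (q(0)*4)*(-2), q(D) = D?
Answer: 4*sqrt(274) ≈ 66.212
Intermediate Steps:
C = 0 (C = (0*4)*(-2) = 0*(-2) = 0)
sqrt(C*P(3 - 1*(-4)) + 4384) = sqrt(0*4 + 4384) = sqrt(0 + 4384) = sqrt(4384) = 4*sqrt(274)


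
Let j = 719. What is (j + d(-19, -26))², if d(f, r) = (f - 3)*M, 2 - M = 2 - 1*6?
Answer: 344569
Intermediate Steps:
M = 6 (M = 2 - (2 - 1*6) = 2 - (2 - 6) = 2 - 1*(-4) = 2 + 4 = 6)
d(f, r) = -18 + 6*f (d(f, r) = (f - 3)*6 = (-3 + f)*6 = -18 + 6*f)
(j + d(-19, -26))² = (719 + (-18 + 6*(-19)))² = (719 + (-18 - 114))² = (719 - 132)² = 587² = 344569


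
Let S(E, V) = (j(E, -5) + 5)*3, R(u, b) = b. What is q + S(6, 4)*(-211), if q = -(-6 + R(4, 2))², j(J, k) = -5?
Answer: -16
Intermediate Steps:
S(E, V) = 0 (S(E, V) = (-5 + 5)*3 = 0*3 = 0)
q = -16 (q = -(-6 + 2)² = -1*(-4)² = -1*16 = -16)
q + S(6, 4)*(-211) = -16 + 0*(-211) = -16 + 0 = -16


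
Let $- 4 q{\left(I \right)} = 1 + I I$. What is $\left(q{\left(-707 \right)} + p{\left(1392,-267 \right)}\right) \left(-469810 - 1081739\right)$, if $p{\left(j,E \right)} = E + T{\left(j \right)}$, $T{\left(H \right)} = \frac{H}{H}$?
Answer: $\frac{388596307893}{2} \approx 1.943 \cdot 10^{11}$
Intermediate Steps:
$q{\left(I \right)} = - \frac{1}{4} - \frac{I^{2}}{4}$ ($q{\left(I \right)} = - \frac{1 + I I}{4} = - \frac{1 + I^{2}}{4} = - \frac{1}{4} - \frac{I^{2}}{4}$)
$T{\left(H \right)} = 1$
$p{\left(j,E \right)} = 1 + E$ ($p{\left(j,E \right)} = E + 1 = 1 + E$)
$\left(q{\left(-707 \right)} + p{\left(1392,-267 \right)}\right) \left(-469810 - 1081739\right) = \left(\left(- \frac{1}{4} - \frac{\left(-707\right)^{2}}{4}\right) + \left(1 - 267\right)\right) \left(-469810 - 1081739\right) = \left(\left(- \frac{1}{4} - \frac{499849}{4}\right) - 266\right) \left(-1551549\right) = \left(- \frac{249925}{2} - 266\right) \left(-1551549\right) = \left(- \frac{250457}{2}\right) \left(-1551549\right) = \frac{388596307893}{2}$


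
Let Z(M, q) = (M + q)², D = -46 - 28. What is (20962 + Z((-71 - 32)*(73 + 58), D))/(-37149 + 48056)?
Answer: 184084451/10907 ≈ 16878.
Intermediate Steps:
D = -74
(20962 + Z((-71 - 32)*(73 + 58), D))/(-37149 + 48056) = (20962 + ((-71 - 32)*(73 + 58) - 74)²)/(-37149 + 48056) = (20962 + (-103*131 - 74)²)/10907 = (20962 + (-13493 - 74)²)*(1/10907) = (20962 + (-13567)²)*(1/10907) = (20962 + 184063489)*(1/10907) = 184084451*(1/10907) = 184084451/10907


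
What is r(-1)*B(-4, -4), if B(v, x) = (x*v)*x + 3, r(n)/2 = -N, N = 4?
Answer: 488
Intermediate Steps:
r(n) = -8 (r(n) = 2*(-1*4) = 2*(-4) = -8)
B(v, x) = 3 + v*x² (B(v, x) = (v*x)*x + 3 = v*x² + 3 = 3 + v*x²)
r(-1)*B(-4, -4) = -8*(3 - 4*(-4)²) = -8*(3 - 4*16) = -8*(3 - 64) = -8*(-61) = 488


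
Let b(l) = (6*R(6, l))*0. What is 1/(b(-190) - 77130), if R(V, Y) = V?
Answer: -1/77130 ≈ -1.2965e-5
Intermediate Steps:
b(l) = 0 (b(l) = (6*6)*0 = 36*0 = 0)
1/(b(-190) - 77130) = 1/(0 - 77130) = 1/(-77130) = -1/77130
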